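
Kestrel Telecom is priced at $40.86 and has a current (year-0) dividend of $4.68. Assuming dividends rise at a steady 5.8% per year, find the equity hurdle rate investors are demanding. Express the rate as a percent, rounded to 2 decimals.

17.92%

Rearranging the constant-growth DDM: r = D₁/P₀ + g.
D₁ = 4.68 × (1 + 0.058) = 4.9514.
r = 4.9514 / 40.86 + 0.058 = 0.12118 + 0.058 = 0.17918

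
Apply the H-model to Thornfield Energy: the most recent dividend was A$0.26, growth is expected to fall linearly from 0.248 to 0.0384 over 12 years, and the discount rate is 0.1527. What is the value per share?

A$5.22

H-model: P₀ = D₀[(1+g_L) + H(g_S−g_L)]/(r−g_L), with H = 12/2 = 6.
P₀ = 0.26 × [(1+0.0384) + 6×(0.248−0.0384)] / (0.1527−0.0384)
   = 0.26 × 2.2960 / 0.1143 = 5.2227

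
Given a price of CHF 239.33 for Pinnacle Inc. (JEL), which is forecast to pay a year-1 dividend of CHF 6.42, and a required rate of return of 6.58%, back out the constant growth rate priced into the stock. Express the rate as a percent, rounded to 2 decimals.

From P₀ = D₁/(r − g), the implied growth is g = r − D₁/P₀.
g = 0.0658 − 6.42/239.33 = 0.0658 − 0.02682 = 0.03898

3.90%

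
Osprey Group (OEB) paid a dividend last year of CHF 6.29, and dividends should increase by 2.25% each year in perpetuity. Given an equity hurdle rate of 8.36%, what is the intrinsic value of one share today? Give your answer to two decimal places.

CHF 105.26

Gordon growth model: P₀ = D₁/(r − g). D₁ = 6.29 × (1 + 0.0225) = 6.4315.
P₀ = 6.4315 / (0.0836 − 0.0225) = 6.4315 / 0.0611 = 105.2623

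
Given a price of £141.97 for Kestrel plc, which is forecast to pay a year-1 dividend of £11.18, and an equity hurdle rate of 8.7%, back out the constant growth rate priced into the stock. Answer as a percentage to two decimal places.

0.83%

From P₀ = D₁/(r − g), the implied growth is g = r − D₁/P₀.
g = 0.087 − 11.18/141.97 = 0.087 − 0.07875 = 0.00825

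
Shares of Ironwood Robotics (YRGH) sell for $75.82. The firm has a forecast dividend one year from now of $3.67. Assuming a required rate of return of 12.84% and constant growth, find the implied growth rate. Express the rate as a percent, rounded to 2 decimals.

8.00%

From P₀ = D₁/(r − g), the implied growth is g = r − D₁/P₀.
g = 0.1284 − 3.67/75.82 = 0.1284 − 0.04840 = 0.08000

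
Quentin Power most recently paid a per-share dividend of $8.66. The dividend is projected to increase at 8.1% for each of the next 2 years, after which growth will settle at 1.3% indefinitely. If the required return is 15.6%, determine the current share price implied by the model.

Two-stage DDM. Project D₁…D_2 at 0.081, terminal growth 0.013, discount at r = 0.156.
D_1 = 9.3615
D_2 = 10.1197
Terminal value at t=2: TV = D_3/(r−g) = 10.2513/(0.156−0.013) = 71.6874
P₀ = 9.3615/(1+0.156)^1 + 10.1197/(1+0.156)^2 + 71.6874/(1+0.156)^2 = 69.3156

$69.32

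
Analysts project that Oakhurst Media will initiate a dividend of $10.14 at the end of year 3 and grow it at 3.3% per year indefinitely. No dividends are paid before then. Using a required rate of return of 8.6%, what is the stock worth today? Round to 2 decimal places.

$162.22

Deferred-dividend DDM. At t=2 the remaining stream is a growing perpetuity with first payment D_3 = 10.14.
V_2 = D_3/(r−g) = 10.14/(0.086−0.033) = 191.3208
P₀ = V_2/(1+r)^2 = 191.3208/(1+0.086)^2 = 162.2193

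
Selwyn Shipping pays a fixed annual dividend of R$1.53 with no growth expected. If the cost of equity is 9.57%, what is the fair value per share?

R$15.99

Zero-growth DDM (perpetuity): P₀ = D/r = 1.53 / 0.0957 = 15.9875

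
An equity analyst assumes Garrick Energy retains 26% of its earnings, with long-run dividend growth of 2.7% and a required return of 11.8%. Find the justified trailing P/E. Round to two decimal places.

8.35

Payout ratio b = 1 − 0.26 = 0.74.
Justified trailing P/E = b(1+g)/(r−g) = 0.74×(1+0.027)/(0.118−0.027) = 8.3514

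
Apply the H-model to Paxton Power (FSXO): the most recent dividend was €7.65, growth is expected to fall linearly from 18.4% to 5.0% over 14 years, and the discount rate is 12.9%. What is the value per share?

€192.51

H-model: P₀ = D₀[(1+g_L) + H(g_S−g_L)]/(r−g_L), with H = 14/2 = 7.
P₀ = 7.65 × [(1+0.05) + 7×(0.184−0.05)] / (0.129−0.05)
   = 7.65 × 1.9880 / 0.079 = 192.5089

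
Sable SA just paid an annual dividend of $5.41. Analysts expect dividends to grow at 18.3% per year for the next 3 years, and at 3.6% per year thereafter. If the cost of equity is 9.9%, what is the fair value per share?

Two-stage DDM. Project D₁…D_3 at 0.183, terminal growth 0.036, discount at r = 0.099.
D_1 = 6.4000
D_2 = 7.5712
D_3 = 8.9568
Terminal value at t=3: TV = D_4/(r−g) = 9.2792/(0.099−0.036) = 147.2891
P₀ = 6.4000/(1+0.099)^1 + 7.5712/(1+0.099)^2 + 8.9568/(1+0.099)^3 + 147.2891/(1+0.099)^3 = 129.8027

$129.80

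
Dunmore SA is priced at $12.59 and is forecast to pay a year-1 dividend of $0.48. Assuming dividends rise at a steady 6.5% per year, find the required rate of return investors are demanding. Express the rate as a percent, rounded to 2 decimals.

Rearranging the constant-growth DDM: r = D₁/P₀ + g.
r = 0.4800 / 12.59 + 0.065 = 0.03813 + 0.065 = 0.10313

10.31%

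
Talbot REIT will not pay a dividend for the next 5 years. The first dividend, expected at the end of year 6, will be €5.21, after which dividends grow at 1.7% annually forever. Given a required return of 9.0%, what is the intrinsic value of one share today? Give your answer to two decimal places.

€46.39

Deferred-dividend DDM. At t=5 the remaining stream is a growing perpetuity with first payment D_6 = 5.21.
V_5 = D_6/(r−g) = 5.21/(0.09−0.017) = 71.3699
P₀ = V_5/(1+r)^5 = 71.3699/(1+0.09)^5 = 46.3855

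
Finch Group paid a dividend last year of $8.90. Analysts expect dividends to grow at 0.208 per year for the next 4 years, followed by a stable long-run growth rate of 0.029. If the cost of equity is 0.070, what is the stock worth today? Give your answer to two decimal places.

Two-stage DDM. Project D₁…D_4 at 0.208, terminal growth 0.029, discount at r = 0.07.
D_1 = 10.7512
D_2 = 12.9874
D_3 = 15.6888
D_4 = 18.9521
Terminal value at t=4: TV = D_5/(r−g) = 19.5017/(0.07−0.029) = 475.6519
P₀ = 10.7512/(1+0.07)^1 + 12.9874/(1+0.07)^2 + 15.6888/(1+0.07)^3 + 18.9521/(1+0.07)^4 + 475.6519/(1+0.07)^4 = 411.5294

$411.53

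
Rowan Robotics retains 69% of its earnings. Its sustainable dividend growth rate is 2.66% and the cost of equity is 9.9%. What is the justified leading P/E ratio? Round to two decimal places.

Payout ratio b = 1 − 0.69 = 0.31.
Justified leading P/E = b/(r−g) = 0.31/(0.099−0.0266) = 4.2818

4.28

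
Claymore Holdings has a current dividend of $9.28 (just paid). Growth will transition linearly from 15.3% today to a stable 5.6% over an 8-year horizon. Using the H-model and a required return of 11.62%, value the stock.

H-model: P₀ = D₀[(1+g_L) + H(g_S−g_L)]/(r−g_L), with H = 8/2 = 4.
P₀ = 9.28 × [(1+0.056) + 4×(0.153−0.056)] / (0.1162−0.056)
   = 9.28 × 1.4440 / 0.0602 = 222.5967

$222.60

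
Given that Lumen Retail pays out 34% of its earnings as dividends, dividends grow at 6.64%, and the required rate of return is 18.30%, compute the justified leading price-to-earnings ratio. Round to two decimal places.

2.92

Justified leading P/E = b/(r−g) = 0.34/(0.183−0.0664) = 2.9160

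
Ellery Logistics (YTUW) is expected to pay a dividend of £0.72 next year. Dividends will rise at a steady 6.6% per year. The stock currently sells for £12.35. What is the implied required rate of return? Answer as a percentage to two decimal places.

12.43%

Rearranging the constant-growth DDM: r = D₁/P₀ + g.
r = 0.7200 / 12.35 + 0.066 = 0.05830 + 0.066 = 0.12430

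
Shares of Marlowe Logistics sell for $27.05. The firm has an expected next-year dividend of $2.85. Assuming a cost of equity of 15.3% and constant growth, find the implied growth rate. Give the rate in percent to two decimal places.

From P₀ = D₁/(r − g), the implied growth is g = r − D₁/P₀.
g = 0.153 − 2.85/27.05 = 0.153 − 0.10536 = 0.04764

4.76%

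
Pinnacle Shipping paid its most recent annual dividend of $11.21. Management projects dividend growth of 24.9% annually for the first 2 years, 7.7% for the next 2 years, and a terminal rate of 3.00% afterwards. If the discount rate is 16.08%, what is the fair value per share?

Three-stage DDM. Project D₁…D_4; terminal Gordon value at t=4 with g = 0.03; discount at r = 0.1608.
D_1 = 14.0013
D_2 = 17.4876
D_3 = 18.8342
D_4 = 20.2844
TV_4 = 20.8929/(0.1608−0.03) = 159.7318
P₀ = Σ Dₜ/(1+r)ᵗ + TV_4/(1+r)^4 = 136.2289

$136.23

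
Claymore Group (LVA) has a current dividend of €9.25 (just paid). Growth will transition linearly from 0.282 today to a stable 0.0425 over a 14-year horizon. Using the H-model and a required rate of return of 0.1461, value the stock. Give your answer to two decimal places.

€242.77

H-model: P₀ = D₀[(1+g_L) + H(g_S−g_L)]/(r−g_L), with H = 14/2 = 7.
P₀ = 9.25 × [(1+0.0425) + 7×(0.282−0.0425)] / (0.1461−0.0425)
   = 9.25 × 2.7190 / 0.1036 = 242.7679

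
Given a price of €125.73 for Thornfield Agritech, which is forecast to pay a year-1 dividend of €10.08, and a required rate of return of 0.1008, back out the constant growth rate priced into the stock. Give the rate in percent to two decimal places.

From P₀ = D₁/(r − g), the implied growth is g = r − D₁/P₀.
g = 0.1008 − 10.08/125.73 = 0.1008 − 0.08017 = 0.02063

2.06%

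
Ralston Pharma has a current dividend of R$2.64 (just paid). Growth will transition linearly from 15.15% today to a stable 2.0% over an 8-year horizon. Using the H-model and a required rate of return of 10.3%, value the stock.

H-model: P₀ = D₀[(1+g_L) + H(g_S−g_L)]/(r−g_L), with H = 8/2 = 4.
P₀ = 2.64 × [(1+0.02) + 4×(0.1515−0.02)] / (0.103−0.02)
   = 2.64 × 1.5460 / 0.083 = 49.1740

R$49.17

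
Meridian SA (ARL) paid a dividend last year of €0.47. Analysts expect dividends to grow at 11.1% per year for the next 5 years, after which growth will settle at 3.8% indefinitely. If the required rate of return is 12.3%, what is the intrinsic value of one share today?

Two-stage DDM. Project D₁…D_5 at 0.111, terminal growth 0.038, discount at r = 0.123.
D_1 = 0.5222
D_2 = 0.5801
D_3 = 0.6445
D_4 = 0.7161
D_5 = 0.7956
Terminal value at t=5: TV = D_6/(r−g) = 0.8258/(0.123−0.038) = 9.7151
P₀ = 0.5222/(1+0.123)^1 + 0.5801/(1+0.123)^2 + 0.6445/(1+0.123)^3 + 0.7161/(1+0.123)^4 + 0.7956/(1+0.123)^5 + 9.7151/(1+0.123)^5 = 7.7151

€7.72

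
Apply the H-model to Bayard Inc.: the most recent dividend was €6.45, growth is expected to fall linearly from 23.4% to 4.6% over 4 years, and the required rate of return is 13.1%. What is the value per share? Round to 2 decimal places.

H-model: P₀ = D₀[(1+g_L) + H(g_S−g_L)]/(r−g_L), with H = 4/2 = 2.
P₀ = 6.45 × [(1+0.046) + 2×(0.234−0.046)] / (0.131−0.046)
   = 6.45 × 1.4220 / 0.085 = 107.9047

€107.90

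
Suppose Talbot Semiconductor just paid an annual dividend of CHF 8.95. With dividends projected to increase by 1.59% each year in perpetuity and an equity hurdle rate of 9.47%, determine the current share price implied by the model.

CHF 115.38

Gordon growth model: P₀ = D₁/(r − g). D₁ = 8.95 × (1 + 0.0159) = 9.0923.
P₀ = 9.0923 / (0.0947 − 0.0159) = 9.0923 / 0.0788 = 115.3846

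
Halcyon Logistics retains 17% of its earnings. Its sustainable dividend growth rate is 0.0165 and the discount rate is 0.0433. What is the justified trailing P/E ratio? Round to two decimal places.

31.48

Payout ratio b = 1 − 0.17 = 0.83.
Justified trailing P/E = b(1+g)/(r−g) = 0.83×(1+0.0165)/(0.0433−0.0165) = 31.4812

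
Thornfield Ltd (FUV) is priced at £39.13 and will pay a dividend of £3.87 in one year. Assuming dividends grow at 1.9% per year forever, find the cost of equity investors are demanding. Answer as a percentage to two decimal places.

Rearranging the constant-growth DDM: r = D₁/P₀ + g.
r = 3.8700 / 39.13 + 0.019 = 0.09890 + 0.019 = 0.11790

11.79%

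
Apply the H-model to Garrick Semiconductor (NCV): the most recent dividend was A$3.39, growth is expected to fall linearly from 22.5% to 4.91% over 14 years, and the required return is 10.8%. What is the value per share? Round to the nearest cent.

H-model: P₀ = D₀[(1+g_L) + H(g_S−g_L)]/(r−g_L), with H = 14/2 = 7.
P₀ = 3.39 × [(1+0.0491) + 7×(0.225−0.0491)] / (0.108−0.0491)
   = 3.39 × 2.2804 / 0.0589 = 131.2488

A$131.25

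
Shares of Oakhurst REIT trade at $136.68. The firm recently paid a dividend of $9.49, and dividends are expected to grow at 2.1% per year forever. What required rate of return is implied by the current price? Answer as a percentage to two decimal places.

Rearranging the constant-growth DDM: r = D₁/P₀ + g.
D₁ = 9.49 × (1 + 0.021) = 9.6893.
r = 9.6893 / 136.68 + 0.021 = 0.07089 + 0.021 = 0.09189

9.19%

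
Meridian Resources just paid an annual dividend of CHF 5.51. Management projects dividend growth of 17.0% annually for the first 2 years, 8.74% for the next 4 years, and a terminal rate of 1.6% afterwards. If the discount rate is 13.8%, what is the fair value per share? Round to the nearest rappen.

Three-stage DDM. Project D₁…D_6; terminal Gordon value at t=6 with g = 0.016; discount at r = 0.138.
D_1 = 6.4467
D_2 = 7.5426
D_3 = 8.2019
D_4 = 8.9187
D_5 = 9.6982
D_6 = 10.5458
TV_6 = 10.7146/(0.138−0.016) = 87.8243
P₀ = Σ Dₜ/(1+r)ᵗ + TV_6/(1+r)^6 = 72.7444

CHF 72.74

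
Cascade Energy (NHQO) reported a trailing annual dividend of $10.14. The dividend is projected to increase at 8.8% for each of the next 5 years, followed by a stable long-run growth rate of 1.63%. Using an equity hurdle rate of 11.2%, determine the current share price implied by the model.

$144.06

Two-stage DDM. Project D₁…D_5 at 0.088, terminal growth 0.0163, discount at r = 0.112.
D_1 = 11.0323
D_2 = 12.0032
D_3 = 13.0594
D_4 = 14.2087
D_5 = 15.4590
Terminal value at t=5: TV = D_6/(r−g) = 15.7110/(0.112−0.0163) = 164.1695
P₀ = 11.0323/(1+0.112)^1 + 12.0032/(1+0.112)^2 + 13.0594/(1+0.112)^3 + 14.2087/(1+0.112)^4 + 15.4590/(1+0.112)^5 + 164.1695/(1+0.112)^5 = 144.0638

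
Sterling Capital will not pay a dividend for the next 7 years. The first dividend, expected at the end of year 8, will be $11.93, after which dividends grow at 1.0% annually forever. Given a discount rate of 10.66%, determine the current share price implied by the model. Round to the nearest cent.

$60.78

Deferred-dividend DDM. At t=7 the remaining stream is a growing perpetuity with first payment D_8 = 11.93.
V_7 = D_8/(r−g) = 11.93/(0.1066−0.01) = 123.4990
P₀ = V_7/(1+r)^7 = 123.4990/(1+0.1066)^7 = 60.7755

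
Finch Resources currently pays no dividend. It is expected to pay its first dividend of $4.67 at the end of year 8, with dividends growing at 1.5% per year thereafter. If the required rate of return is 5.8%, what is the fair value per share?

$73.19

Deferred-dividend DDM. At t=7 the remaining stream is a growing perpetuity with first payment D_8 = 4.67.
V_7 = D_8/(r−g) = 4.67/(0.058−0.015) = 108.6047
P₀ = V_7/(1+r)^7 = 108.6047/(1+0.058)^7 = 73.1895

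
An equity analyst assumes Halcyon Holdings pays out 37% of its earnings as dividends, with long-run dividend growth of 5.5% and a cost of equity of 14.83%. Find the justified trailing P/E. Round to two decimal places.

Justified trailing P/E = b(1+g)/(r−g) = 0.37×(1+0.055)/(0.1483−0.055) = 4.1838

4.18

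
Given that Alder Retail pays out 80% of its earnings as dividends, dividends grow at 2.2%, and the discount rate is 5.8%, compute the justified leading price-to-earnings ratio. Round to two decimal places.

Justified leading P/E = b/(r−g) = 0.80/(0.058−0.022) = 22.2222

22.22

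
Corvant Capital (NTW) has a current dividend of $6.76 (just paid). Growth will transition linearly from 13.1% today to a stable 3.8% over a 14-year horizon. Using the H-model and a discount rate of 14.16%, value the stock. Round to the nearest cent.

H-model: P₀ = D₀[(1+g_L) + H(g_S−g_L)]/(r−g_L), with H = 14/2 = 7.
P₀ = 6.76 × [(1+0.038) + 7×(0.131−0.038)] / (0.1416−0.038)
   = 6.76 × 1.6890 / 0.1036 = 110.2089

$110.21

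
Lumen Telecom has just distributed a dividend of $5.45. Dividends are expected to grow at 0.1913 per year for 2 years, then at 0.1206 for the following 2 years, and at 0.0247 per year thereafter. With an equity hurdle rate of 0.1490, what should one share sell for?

$68.74

Three-stage DDM. Project D₁…D_4; terminal Gordon value at t=4 with g = 0.0247; discount at r = 0.149.
D_1 = 6.4926
D_2 = 7.7346
D_3 = 8.6674
D_4 = 9.7127
TV_4 = 9.9526/(0.149−0.0247) = 80.0692
P₀ = Σ Dₜ/(1+r)ᵗ + TV_4/(1+r)^4 = 68.7352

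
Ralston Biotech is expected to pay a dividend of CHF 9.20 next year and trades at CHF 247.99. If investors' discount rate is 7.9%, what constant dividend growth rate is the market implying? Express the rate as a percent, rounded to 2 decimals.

From P₀ = D₁/(r − g), the implied growth is g = r − D₁/P₀.
g = 0.079 − 9.20/247.99 = 0.079 − 0.03710 = 0.04190

4.19%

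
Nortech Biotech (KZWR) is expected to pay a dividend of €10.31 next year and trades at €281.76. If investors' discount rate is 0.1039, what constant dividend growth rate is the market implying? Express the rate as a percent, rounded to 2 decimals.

6.73%

From P₀ = D₁/(r − g), the implied growth is g = r − D₁/P₀.
g = 0.1039 − 10.31/281.76 = 0.1039 − 0.03659 = 0.06731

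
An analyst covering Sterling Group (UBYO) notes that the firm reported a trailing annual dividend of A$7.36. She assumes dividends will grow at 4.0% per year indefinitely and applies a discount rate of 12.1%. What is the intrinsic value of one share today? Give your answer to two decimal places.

Gordon growth model: P₀ = D₁/(r − g). D₁ = 7.36 × (1 + 0.04) = 7.6544.
P₀ = 7.6544 / (0.121 − 0.04) = 7.6544 / 0.081 = 94.4988

A$94.50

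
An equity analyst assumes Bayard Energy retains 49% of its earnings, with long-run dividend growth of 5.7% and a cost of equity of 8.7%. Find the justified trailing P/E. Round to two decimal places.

17.97

Payout ratio b = 1 − 0.49 = 0.51.
Justified trailing P/E = b(1+g)/(r−g) = 0.51×(1+0.057)/(0.087−0.057) = 17.9690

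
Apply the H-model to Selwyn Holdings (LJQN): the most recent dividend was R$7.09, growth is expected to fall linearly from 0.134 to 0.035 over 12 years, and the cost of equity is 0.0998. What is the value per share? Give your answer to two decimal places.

R$178.23

H-model: P₀ = D₀[(1+g_L) + H(g_S−g_L)]/(r−g_L), with H = 12/2 = 6.
P₀ = 7.09 × [(1+0.035) + 6×(0.134−0.035)] / (0.0998−0.035)
   = 7.09 × 1.6290 / 0.0648 = 178.2347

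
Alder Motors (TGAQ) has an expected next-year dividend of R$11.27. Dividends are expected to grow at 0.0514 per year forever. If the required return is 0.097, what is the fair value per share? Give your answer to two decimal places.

R$247.15

Gordon growth model: P₀ = D₁/(r − g), with D₁ = 11.27 given directly.
P₀ = 11.2700 / (0.097 − 0.0514) = 11.2700 / 0.0456 = 247.1491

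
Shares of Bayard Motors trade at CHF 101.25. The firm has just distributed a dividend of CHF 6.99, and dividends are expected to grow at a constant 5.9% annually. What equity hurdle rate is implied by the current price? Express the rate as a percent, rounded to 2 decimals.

Rearranging the constant-growth DDM: r = D₁/P₀ + g.
D₁ = 6.99 × (1 + 0.059) = 7.4024.
r = 7.4024 / 101.25 + 0.059 = 0.07311 + 0.059 = 0.13211

13.21%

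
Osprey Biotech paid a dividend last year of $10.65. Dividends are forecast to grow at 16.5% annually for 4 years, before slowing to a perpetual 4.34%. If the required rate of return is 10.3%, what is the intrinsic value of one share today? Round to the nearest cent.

$280.97

Two-stage DDM. Project D₁…D_4 at 0.165, terminal growth 0.0434, discount at r = 0.103.
D_1 = 12.4073
D_2 = 14.4544
D_3 = 16.8394
D_4 = 19.6179
Terminal value at t=4: TV = D_5/(r−g) = 20.4694/(0.103−0.0434) = 343.4455
P₀ = 12.4073/(1+0.103)^1 + 14.4544/(1+0.103)^2 + 16.8394/(1+0.103)^3 + 19.6179/(1+0.103)^4 + 343.4455/(1+0.103)^4 = 280.9687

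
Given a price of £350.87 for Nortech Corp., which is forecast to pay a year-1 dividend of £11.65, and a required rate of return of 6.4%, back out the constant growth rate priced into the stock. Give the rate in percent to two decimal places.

From P₀ = D₁/(r − g), the implied growth is g = r − D₁/P₀.
g = 0.064 − 11.65/350.87 = 0.064 − 0.03320 = 0.03080

3.08%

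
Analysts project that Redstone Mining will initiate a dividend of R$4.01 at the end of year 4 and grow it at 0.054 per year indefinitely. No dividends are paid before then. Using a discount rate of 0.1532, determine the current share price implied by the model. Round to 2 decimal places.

Deferred-dividend DDM. At t=3 the remaining stream is a growing perpetuity with first payment D_4 = 4.01.
V_3 = D_4/(r−g) = 4.01/(0.1532−0.054) = 40.4234
P₀ = V_3/(1+r)^3 = 40.4234/(1+0.1532)^3 = 26.3584

R$26.36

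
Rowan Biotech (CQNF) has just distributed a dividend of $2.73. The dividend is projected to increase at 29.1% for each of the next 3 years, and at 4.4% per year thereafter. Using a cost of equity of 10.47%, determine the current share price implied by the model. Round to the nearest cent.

$86.22

Two-stage DDM. Project D₁…D_3 at 0.291, terminal growth 0.044, discount at r = 0.1047.
D_1 = 3.5244
D_2 = 4.5500
D_3 = 5.8741
Terminal value at t=3: TV = D_4/(r−g) = 6.1326/(0.1047−0.044) = 101.0307
P₀ = 3.5244/(1+0.1047)^1 + 4.5500/(1+0.1047)^2 + 5.8741/(1+0.1047)^3 + 101.0307/(1+0.1047)^3 = 86.2171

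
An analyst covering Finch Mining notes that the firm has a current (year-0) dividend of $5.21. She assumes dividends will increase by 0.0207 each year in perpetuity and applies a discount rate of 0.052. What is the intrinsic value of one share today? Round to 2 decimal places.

Gordon growth model: P₀ = D₁/(r − g). D₁ = 5.21 × (1 + 0.0207) = 5.3178.
P₀ = 5.3178 / (0.052 − 0.0207) = 5.3178 / 0.0313 = 169.8993

$169.90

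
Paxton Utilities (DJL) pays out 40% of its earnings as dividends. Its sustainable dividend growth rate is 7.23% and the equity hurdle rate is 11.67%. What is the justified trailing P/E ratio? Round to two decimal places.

Justified trailing P/E = b(1+g)/(r−g) = 0.40×(1+0.0723)/(0.1167−0.0723) = 9.6604

9.66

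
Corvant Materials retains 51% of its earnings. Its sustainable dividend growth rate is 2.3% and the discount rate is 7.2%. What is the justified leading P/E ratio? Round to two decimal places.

Payout ratio b = 1 − 0.51 = 0.49.
Justified leading P/E = b/(r−g) = 0.49/(0.072−0.023) = 10.0000

10.00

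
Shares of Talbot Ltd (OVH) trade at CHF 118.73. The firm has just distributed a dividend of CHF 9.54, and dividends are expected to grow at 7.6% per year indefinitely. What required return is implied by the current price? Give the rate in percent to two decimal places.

Rearranging the constant-growth DDM: r = D₁/P₀ + g.
D₁ = 9.54 × (1 + 0.076) = 10.2650.
r = 10.2650 / 118.73 + 0.076 = 0.08646 + 0.076 = 0.16246

16.25%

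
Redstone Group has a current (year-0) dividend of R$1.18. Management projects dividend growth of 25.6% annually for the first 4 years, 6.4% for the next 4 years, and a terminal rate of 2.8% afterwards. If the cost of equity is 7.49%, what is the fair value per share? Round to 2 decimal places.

R$61.94

Three-stage DDM. Project D₁…D_8; terminal Gordon value at t=8 with g = 0.028; discount at r = 0.0749.
D_1 = 1.4821
D_2 = 1.8615
D_3 = 2.3380
D_4 = 2.9366
D_5 = 3.1245
D_6 = 3.3245
D_7 = 3.5372
D_8 = 3.7636
TV_8 = 3.8690/(0.0749−0.028) = 82.4949
P₀ = Σ Dₜ/(1+r)ᵗ + TV_8/(1+r)^8 = 61.9398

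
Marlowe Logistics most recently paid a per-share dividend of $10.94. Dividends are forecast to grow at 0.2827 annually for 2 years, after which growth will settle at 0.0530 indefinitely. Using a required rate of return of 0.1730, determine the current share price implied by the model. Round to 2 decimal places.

Two-stage DDM. Project D₁…D_2 at 0.2827, terminal growth 0.053, discount at r = 0.173.
D_1 = 14.0327
D_2 = 17.9998
Terminal value at t=2: TV = D_3/(r−g) = 18.9538/(0.173−0.053) = 157.9482
P₀ = 14.0327/(1+0.173)^1 + 17.9998/(1+0.173)^2 + 157.9482/(1+0.173)^2 = 139.8389

$139.84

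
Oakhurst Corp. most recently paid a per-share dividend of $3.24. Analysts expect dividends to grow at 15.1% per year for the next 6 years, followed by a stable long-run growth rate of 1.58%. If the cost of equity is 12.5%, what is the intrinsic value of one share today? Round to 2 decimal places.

$55.64

Two-stage DDM. Project D₁…D_6 at 0.151, terminal growth 0.0158, discount at r = 0.125.
D_1 = 3.7292
D_2 = 4.2924
D_3 = 4.9405
D_4 = 5.6865
D_5 = 6.5452
D_6 = 7.5335
Terminal value at t=6: TV = D_7/(r−g) = 7.6525/(0.125−0.0158) = 70.0781
P₀ = 3.7292/(1+0.125)^1 + 4.2924/(1+0.125)^2 + 4.9405/(1+0.125)^3 + 5.6865/(1+0.125)^4 + 6.5452/(1+0.125)^5 + 7.5335/(1+0.125)^6 + 70.0781/(1+0.125)^6 = 55.6419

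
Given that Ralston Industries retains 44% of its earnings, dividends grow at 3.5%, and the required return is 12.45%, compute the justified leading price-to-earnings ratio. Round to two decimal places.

Payout ratio b = 1 − 0.44 = 0.56.
Justified leading P/E = b/(r−g) = 0.56/(0.1245−0.035) = 6.2570

6.26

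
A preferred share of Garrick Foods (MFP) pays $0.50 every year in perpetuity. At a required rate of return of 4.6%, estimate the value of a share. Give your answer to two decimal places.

Zero-growth DDM (perpetuity): P₀ = D/r = 0.50 / 0.046 = 10.8696

$10.87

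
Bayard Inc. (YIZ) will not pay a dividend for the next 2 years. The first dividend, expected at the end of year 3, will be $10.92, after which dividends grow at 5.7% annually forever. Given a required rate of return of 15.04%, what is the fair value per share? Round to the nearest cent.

$88.34

Deferred-dividend DDM. At t=2 the remaining stream is a growing perpetuity with first payment D_3 = 10.92.
V_2 = D_3/(r−g) = 10.92/(0.1504−0.057) = 116.9165
P₀ = V_2/(1+r)^2 = 116.9165/(1+0.1504)^2 = 88.3442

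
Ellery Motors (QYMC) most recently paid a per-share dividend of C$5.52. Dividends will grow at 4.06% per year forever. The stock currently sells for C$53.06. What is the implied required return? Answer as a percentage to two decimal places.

Rearranging the constant-growth DDM: r = D₁/P₀ + g.
D₁ = 5.52 × (1 + 0.0406) = 5.7441.
r = 5.7441 / 53.06 + 0.0406 = 0.10826 + 0.0406 = 0.14886

14.89%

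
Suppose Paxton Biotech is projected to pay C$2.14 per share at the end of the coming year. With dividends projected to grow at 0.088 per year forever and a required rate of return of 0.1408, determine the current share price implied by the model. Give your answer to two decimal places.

Gordon growth model: P₀ = D₁/(r − g), with D₁ = 2.14 given directly.
P₀ = 2.1400 / (0.1408 − 0.088) = 2.1400 / 0.0528 = 40.5303

C$40.53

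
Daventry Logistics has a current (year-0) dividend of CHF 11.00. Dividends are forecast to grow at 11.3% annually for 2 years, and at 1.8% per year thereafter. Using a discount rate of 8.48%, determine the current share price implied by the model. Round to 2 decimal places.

Two-stage DDM. Project D₁…D_2 at 0.113, terminal growth 0.018, discount at r = 0.0848.
D_1 = 12.2430
D_2 = 13.6265
Terminal value at t=2: TV = D_3/(r−g) = 13.8717/(0.0848−0.018) = 207.6607
P₀ = 12.2430/(1+0.0848)^1 + 13.6265/(1+0.0848)^2 + 207.6607/(1+0.0848)^2 = 199.3288

CHF 199.33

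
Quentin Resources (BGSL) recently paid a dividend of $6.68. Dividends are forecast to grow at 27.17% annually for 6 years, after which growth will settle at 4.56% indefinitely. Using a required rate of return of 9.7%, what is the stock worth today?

$399.19

Two-stage DDM. Project D₁…D_6 at 0.2717, terminal growth 0.0456, discount at r = 0.097.
D_1 = 8.4950
D_2 = 10.8030
D_3 = 13.7382
D_4 = 17.4709
D_5 = 22.2177
D_6 = 28.2543
Terminal value at t=6: TV = D_7/(r−g) = 29.5427/(0.097−0.0456) = 574.7605
P₀ = 8.4950/(1+0.097)^1 + 10.8030/(1+0.097)^2 + 13.7382/(1+0.097)^3 + 17.4709/(1+0.097)^4 + 22.2177/(1+0.097)^5 + 28.2543/(1+0.097)^6 + 574.7605/(1+0.097)^6 = 399.1862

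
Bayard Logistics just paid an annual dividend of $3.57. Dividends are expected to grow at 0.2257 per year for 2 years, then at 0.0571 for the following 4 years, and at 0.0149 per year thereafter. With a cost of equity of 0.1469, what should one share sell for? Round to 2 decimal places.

Three-stage DDM. Project D₁…D_6; terminal Gordon value at t=6 with g = 0.0149; discount at r = 0.1469.
D_1 = 4.3757
D_2 = 5.3634
D_3 = 5.6696
D_4 = 5.9933
D_5 = 6.3356
D_6 = 6.6973
TV_6 = 6.7971/(0.1469−0.0149) = 51.4932
P₀ = Σ Dₜ/(1+r)ᵗ + TV_6/(1+r)^6 = 43.8756

$43.88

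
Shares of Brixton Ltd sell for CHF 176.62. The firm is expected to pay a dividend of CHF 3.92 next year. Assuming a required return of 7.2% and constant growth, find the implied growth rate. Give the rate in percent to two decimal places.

4.98%

From P₀ = D₁/(r − g), the implied growth is g = r − D₁/P₀.
g = 0.072 − 3.92/176.62 = 0.072 − 0.02219 = 0.04981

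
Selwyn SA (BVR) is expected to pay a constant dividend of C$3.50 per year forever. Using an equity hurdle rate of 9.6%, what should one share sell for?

Zero-growth DDM (perpetuity): P₀ = D/r = 3.50 / 0.096 = 36.4583

C$36.46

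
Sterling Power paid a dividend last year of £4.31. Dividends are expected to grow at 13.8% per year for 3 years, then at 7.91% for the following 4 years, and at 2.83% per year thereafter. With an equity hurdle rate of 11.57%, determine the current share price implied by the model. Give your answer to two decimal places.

£77.39

Three-stage DDM. Project D₁…D_7; terminal Gordon value at t=7 with g = 0.0283; discount at r = 0.1157.
D_1 = 4.9048
D_2 = 5.5816
D_3 = 6.3519
D_4 = 6.8543
D_5 = 7.3965
D_6 = 7.9816
D_7 = 8.6129
TV_7 = 8.8567/(0.1157−0.0283) = 101.3349
P₀ = Σ Dₜ/(1+r)ᵗ + TV_7/(1+r)^7 = 77.3862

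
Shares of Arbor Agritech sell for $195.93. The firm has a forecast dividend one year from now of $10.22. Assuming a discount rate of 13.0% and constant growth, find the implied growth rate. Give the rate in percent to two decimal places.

From P₀ = D₁/(r − g), the implied growth is g = r − D₁/P₀.
g = 0.13 − 10.22/195.93 = 0.13 − 0.05216 = 0.07784

7.78%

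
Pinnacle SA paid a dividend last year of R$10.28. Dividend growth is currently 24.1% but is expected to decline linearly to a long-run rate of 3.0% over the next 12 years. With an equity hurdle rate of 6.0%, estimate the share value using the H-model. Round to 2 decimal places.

R$786.76

H-model: P₀ = D₀[(1+g_L) + H(g_S−g_L)]/(r−g_L), with H = 12/2 = 6.
P₀ = 10.28 × [(1+0.03) + 6×(0.241−0.03)] / (0.06−0.03)
   = 10.28 × 2.2960 / 0.03 = 786.7627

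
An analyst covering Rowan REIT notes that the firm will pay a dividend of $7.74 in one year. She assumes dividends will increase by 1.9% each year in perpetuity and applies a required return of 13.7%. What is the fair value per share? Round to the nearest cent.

$65.59

Gordon growth model: P₀ = D₁/(r − g), with D₁ = 7.74 given directly.
P₀ = 7.7400 / (0.137 − 0.019) = 7.7400 / 0.118 = 65.5932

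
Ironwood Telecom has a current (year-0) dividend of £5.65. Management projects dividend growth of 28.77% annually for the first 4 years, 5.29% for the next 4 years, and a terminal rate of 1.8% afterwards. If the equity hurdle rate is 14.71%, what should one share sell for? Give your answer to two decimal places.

Three-stage DDM. Project D₁…D_8; terminal Gordon value at t=8 with g = 0.018; discount at r = 0.1471.
D_1 = 7.2755
D_2 = 9.3687
D_3 = 12.0640
D_4 = 15.5349
D_5 = 16.3566
D_6 = 17.2219
D_7 = 18.1330
D_8 = 19.0922
TV_8 = 19.4358/(0.1471−0.018) = 150.5488
P₀ = Σ Dₜ/(1+r)ᵗ + TV_8/(1+r)^8 = 109.7479

£109.75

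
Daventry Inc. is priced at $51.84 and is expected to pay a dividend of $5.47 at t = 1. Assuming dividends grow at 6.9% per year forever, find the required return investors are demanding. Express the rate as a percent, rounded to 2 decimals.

17.45%

Rearranging the constant-growth DDM: r = D₁/P₀ + g.
r = 5.4700 / 51.84 + 0.069 = 0.10552 + 0.069 = 0.17452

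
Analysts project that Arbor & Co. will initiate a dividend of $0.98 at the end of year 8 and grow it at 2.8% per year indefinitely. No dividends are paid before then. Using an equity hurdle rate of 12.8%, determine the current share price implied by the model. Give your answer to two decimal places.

$4.22

Deferred-dividend DDM. At t=7 the remaining stream is a growing perpetuity with first payment D_8 = 0.98.
V_7 = D_8/(r−g) = 0.98/(0.128−0.028) = 9.8000
P₀ = V_7/(1+r)^7 = 9.8000/(1+0.128)^7 = 4.2176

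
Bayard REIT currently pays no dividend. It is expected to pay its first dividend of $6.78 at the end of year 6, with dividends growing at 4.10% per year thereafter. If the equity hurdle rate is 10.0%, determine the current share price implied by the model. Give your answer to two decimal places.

Deferred-dividend DDM. At t=5 the remaining stream is a growing perpetuity with first payment D_6 = 6.78.
V_5 = D_6/(r−g) = 6.78/(0.1−0.041) = 114.9153
P₀ = V_5/(1+r)^5 = 114.9153/(1+0.1)^5 = 71.3533

$71.35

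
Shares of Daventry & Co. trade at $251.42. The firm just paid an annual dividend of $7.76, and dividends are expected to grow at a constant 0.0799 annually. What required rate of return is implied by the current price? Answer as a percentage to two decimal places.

11.32%

Rearranging the constant-growth DDM: r = D₁/P₀ + g.
D₁ = 7.76 × (1 + 0.0799) = 8.3800.
r = 8.3800 / 251.42 + 0.0799 = 0.03333 + 0.0799 = 0.11323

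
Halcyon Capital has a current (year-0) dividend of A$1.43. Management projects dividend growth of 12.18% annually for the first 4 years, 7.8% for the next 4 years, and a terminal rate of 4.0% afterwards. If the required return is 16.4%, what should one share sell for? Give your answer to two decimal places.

Three-stage DDM. Project D₁…D_8; terminal Gordon value at t=8 with g = 0.04; discount at r = 0.164.
D_1 = 1.6042
D_2 = 1.7996
D_3 = 2.0187
D_4 = 2.2646
D_5 = 2.4413
D_6 = 2.6317
D_7 = 2.8370
D_8 = 3.0582
TV_8 = 3.1806/(0.164−0.04) = 25.6498
P₀ = Σ Dₜ/(1+r)ᵗ + TV_8/(1+r)^8 = 16.9193

A$16.92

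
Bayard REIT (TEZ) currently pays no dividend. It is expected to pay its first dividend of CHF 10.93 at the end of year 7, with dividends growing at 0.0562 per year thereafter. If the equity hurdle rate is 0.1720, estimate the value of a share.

Deferred-dividend DDM. At t=6 the remaining stream is a growing perpetuity with first payment D_7 = 10.93.
V_6 = D_7/(r−g) = 10.93/(0.172−0.0562) = 94.3869
P₀ = V_6/(1+r)^6 = 94.3869/(1+0.172)^6 = 36.4205

CHF 36.42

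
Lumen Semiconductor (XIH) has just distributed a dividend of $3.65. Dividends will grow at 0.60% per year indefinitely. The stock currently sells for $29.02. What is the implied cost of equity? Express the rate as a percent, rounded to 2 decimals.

13.25%

Rearranging the constant-growth DDM: r = D₁/P₀ + g.
D₁ = 3.65 × (1 + 0.006) = 3.6719.
r = 3.6719 / 29.02 + 0.006 = 0.12653 + 0.006 = 0.13253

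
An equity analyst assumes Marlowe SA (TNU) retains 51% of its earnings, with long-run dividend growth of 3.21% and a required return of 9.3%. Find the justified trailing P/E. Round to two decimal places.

Payout ratio b = 1 − 0.51 = 0.49.
Justified trailing P/E = b(1+g)/(r−g) = 0.49×(1+0.0321)/(0.093−0.0321) = 8.3043

8.30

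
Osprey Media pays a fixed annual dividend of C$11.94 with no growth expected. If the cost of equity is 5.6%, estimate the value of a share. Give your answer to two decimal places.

Zero-growth DDM (perpetuity): P₀ = D/r = 11.94 / 0.056 = 213.2143

C$213.21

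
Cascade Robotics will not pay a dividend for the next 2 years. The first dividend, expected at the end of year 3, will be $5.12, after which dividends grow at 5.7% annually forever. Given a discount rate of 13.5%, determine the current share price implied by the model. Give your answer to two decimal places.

$50.95

Deferred-dividend DDM. At t=2 the remaining stream is a growing perpetuity with first payment D_3 = 5.12.
V_2 = D_3/(r−g) = 5.12/(0.135−0.057) = 65.6410
P₀ = V_2/(1+r)^2 = 65.6410/(1+0.135)^2 = 50.9546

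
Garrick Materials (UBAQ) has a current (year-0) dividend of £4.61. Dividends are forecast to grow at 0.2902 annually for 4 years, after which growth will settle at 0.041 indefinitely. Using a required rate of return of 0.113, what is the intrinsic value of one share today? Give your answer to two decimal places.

£147.40

Two-stage DDM. Project D₁…D_4 at 0.2902, terminal growth 0.041, discount at r = 0.113.
D_1 = 5.9478
D_2 = 7.6739
D_3 = 9.9008
D_4 = 12.7741
Terminal value at t=4: TV = D_5/(r−g) = 13.2978/(0.113−0.041) = 184.6917
P₀ = 5.9478/(1+0.113)^1 + 7.6739/(1+0.113)^2 + 9.9008/(1+0.113)^3 + 12.7741/(1+0.113)^4 + 184.6917/(1+0.113)^4 = 147.3998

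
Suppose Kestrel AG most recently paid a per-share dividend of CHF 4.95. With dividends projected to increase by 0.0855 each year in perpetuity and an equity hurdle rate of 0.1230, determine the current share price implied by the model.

Gordon growth model: P₀ = D₁/(r − g). D₁ = 4.95 × (1 + 0.0855) = 5.3732.
P₀ = 5.3732 / (0.123 − 0.0855) = 5.3732 / 0.0375 = 143.2860

CHF 143.29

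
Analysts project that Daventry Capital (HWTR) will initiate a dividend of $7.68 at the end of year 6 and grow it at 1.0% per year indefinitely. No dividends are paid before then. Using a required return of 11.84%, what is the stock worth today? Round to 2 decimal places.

$40.49

Deferred-dividend DDM. At t=5 the remaining stream is a growing perpetuity with first payment D_6 = 7.68.
V_5 = D_6/(r−g) = 7.68/(0.1184−0.01) = 70.8487
P₀ = V_5/(1+r)^5 = 70.8487/(1+0.1184)^5 = 40.4898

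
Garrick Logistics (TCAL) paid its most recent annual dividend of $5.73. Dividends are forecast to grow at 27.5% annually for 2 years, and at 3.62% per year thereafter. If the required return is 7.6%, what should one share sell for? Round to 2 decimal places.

Two-stage DDM. Project D₁…D_2 at 0.275, terminal growth 0.0362, discount at r = 0.076.
D_1 = 7.3057
D_2 = 9.3148
Terminal value at t=2: TV = D_3/(r−g) = 9.6520/(0.076−0.0362) = 242.5133
P₀ = 7.3057/(1+0.076)^1 + 9.3148/(1+0.076)^2 + 242.5133/(1+0.076)^2 = 224.2999

$224.30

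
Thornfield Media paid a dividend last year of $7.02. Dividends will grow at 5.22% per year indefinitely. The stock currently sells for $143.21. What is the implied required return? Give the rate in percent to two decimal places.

Rearranging the constant-growth DDM: r = D₁/P₀ + g.
D₁ = 7.02 × (1 + 0.0522) = 7.3864.
r = 7.3864 / 143.21 + 0.0522 = 0.05158 + 0.0522 = 0.10378

10.38%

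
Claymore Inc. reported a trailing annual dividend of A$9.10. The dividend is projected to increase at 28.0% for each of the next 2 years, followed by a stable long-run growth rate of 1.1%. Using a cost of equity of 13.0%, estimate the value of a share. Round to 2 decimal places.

Two-stage DDM. Project D₁…D_2 at 0.28, terminal growth 0.011, discount at r = 0.13.
D_1 = 11.6480
D_2 = 14.9094
Terminal value at t=2: TV = D_3/(r−g) = 15.0734/(0.13−0.011) = 126.6676
P₀ = 11.6480/(1+0.13)^1 + 14.9094/(1+0.13)^2 + 126.6676/(1+0.13)^2 = 121.1836

A$121.18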